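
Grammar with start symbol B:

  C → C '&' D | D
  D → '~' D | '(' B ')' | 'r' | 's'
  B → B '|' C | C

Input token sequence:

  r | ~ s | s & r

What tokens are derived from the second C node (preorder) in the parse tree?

~ s

[B [B [B [C [D r]]] | [C [D ~ [D s]]]] | [C [C [D s]] & [D r]]]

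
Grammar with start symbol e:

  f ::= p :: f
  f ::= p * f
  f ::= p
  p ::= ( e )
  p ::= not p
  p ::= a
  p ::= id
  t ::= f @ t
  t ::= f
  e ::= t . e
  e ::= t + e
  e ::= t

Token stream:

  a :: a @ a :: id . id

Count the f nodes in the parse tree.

[e [t [f [p a] :: [f [p a]]] @ [t [f [p a] :: [f [p id]]]]] . [e [t [f [p id]]]]]

5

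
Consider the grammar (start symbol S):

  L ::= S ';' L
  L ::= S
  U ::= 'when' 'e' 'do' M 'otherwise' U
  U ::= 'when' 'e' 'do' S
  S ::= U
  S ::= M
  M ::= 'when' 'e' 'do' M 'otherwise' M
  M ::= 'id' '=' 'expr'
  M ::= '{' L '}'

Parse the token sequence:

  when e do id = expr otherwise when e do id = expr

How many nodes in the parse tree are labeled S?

[S [U when e do [M id = expr] otherwise [U when e do [S [M id = expr]]]]]

2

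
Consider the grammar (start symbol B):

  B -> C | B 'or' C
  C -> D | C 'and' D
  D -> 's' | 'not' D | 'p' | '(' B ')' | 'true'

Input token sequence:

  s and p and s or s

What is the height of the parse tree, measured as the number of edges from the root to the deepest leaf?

6

[B [B [C [C [C [D s]] and [D p]] and [D s]]] or [C [D s]]]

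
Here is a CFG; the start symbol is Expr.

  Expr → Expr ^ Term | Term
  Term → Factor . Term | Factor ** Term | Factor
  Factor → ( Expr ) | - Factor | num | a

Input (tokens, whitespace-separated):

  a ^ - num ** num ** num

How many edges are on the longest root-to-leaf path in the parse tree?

5

[Expr [Expr [Term [Factor a]]] ^ [Term [Factor - [Factor num]] ** [Term [Factor num] ** [Term [Factor num]]]]]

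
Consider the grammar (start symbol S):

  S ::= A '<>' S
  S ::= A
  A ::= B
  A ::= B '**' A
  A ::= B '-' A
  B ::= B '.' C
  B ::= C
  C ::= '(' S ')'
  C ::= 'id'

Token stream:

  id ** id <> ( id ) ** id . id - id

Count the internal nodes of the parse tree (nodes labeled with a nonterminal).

[S [A [B [C id]] ** [A [B [C id]]]] <> [S [A [B [C ( [S [A [B [C id]]]] )]] ** [A [B [B [C id]] . [C id]] - [A [B [C id]]]]]]]

23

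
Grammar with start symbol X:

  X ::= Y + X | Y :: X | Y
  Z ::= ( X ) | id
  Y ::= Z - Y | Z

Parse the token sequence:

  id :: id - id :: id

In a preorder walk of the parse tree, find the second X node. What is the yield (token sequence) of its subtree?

[X [Y [Z id]] :: [X [Y [Z id] - [Y [Z id]]] :: [X [Y [Z id]]]]]

id - id :: id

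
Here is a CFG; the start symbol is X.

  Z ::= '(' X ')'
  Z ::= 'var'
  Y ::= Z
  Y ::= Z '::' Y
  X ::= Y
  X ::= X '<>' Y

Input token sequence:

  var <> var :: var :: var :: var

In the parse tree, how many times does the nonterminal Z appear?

5

[X [X [Y [Z var]]] <> [Y [Z var] :: [Y [Z var] :: [Y [Z var] :: [Y [Z var]]]]]]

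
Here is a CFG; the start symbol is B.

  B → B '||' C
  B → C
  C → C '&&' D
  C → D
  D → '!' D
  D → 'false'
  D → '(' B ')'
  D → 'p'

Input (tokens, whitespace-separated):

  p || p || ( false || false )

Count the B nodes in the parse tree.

5

[B [B [B [C [D p]]] || [C [D p]]] || [C [D ( [B [B [C [D false]]] || [C [D false]]] )]]]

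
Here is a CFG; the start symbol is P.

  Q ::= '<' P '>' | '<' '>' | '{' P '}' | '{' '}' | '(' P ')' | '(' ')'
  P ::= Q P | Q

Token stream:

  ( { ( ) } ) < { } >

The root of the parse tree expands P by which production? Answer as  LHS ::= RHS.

P ::= Q P

[P [Q ( [P [Q { [P [Q ( )]] }]] )] [P [Q < [P [Q { }]] >]]]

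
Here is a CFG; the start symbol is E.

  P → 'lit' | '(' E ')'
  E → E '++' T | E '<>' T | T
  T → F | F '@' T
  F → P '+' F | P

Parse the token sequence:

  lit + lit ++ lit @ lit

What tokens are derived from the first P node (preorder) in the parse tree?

lit

[E [E [T [F [P lit] + [F [P lit]]]]] ++ [T [F [P lit]] @ [T [F [P lit]]]]]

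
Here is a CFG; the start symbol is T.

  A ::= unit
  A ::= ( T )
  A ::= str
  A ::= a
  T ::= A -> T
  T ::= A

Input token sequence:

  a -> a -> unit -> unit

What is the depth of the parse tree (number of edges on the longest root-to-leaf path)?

5

[T [A a] -> [T [A a] -> [T [A unit] -> [T [A unit]]]]]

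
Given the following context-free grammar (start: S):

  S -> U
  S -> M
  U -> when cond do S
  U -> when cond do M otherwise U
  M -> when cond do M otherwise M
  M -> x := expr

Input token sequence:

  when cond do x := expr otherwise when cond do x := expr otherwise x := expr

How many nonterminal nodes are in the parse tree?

6

[S [M when cond do [M x := expr] otherwise [M when cond do [M x := expr] otherwise [M x := expr]]]]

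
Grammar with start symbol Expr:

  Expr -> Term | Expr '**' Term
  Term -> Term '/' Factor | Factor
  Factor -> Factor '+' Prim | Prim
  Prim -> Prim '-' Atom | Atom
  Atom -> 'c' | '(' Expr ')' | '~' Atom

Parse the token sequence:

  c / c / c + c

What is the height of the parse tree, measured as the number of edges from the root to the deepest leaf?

[Expr [Term [Term [Term [Factor [Prim [Atom c]]]] / [Factor [Prim [Atom c]]]] / [Factor [Factor [Prim [Atom c]]] + [Prim [Atom c]]]]]

7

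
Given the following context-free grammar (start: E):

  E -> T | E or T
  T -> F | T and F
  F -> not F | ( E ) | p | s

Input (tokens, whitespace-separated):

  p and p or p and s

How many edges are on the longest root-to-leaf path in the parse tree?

[E [E [T [T [F p]] and [F p]]] or [T [T [F p]] and [F s]]]

5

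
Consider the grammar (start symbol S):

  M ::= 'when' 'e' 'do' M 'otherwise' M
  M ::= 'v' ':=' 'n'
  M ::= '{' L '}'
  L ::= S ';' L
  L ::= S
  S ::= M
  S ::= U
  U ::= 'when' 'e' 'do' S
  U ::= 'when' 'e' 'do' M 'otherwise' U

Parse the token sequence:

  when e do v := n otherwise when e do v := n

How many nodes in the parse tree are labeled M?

[S [U when e do [M v := n] otherwise [U when e do [S [M v := n]]]]]

2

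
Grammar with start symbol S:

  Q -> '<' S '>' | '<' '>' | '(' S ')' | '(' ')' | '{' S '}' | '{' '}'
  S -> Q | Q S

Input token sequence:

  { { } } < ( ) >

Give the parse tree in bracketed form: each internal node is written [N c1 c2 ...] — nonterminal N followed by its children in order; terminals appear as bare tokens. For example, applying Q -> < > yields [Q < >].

S
Q S
{ S } S
{ Q } S
{ { } } S
{ { } } Q
{ { } } < S >
{ { } } < Q >
{ { } } < ( ) >

[S [Q { [S [Q { }]] }] [S [Q < [S [Q ( )]] >]]]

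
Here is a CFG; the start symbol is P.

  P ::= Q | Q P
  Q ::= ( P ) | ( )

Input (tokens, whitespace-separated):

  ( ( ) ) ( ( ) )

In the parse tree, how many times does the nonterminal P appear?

[P [Q ( [P [Q ( )]] )] [P [Q ( [P [Q ( )]] )]]]

4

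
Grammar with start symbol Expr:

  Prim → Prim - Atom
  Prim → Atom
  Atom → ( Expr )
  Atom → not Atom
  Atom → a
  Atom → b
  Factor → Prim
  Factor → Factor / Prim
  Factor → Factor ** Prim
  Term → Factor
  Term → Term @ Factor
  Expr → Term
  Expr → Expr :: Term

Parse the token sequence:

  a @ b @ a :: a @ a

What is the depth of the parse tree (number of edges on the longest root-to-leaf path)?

[Expr [Expr [Term [Term [Term [Factor [Prim [Atom a]]]] @ [Factor [Prim [Atom b]]]] @ [Factor [Prim [Atom a]]]]] :: [Term [Term [Factor [Prim [Atom a]]]] @ [Factor [Prim [Atom a]]]]]

8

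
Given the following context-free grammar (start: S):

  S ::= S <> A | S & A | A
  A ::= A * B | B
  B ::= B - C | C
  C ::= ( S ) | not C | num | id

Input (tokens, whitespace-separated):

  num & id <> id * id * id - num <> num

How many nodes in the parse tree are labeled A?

6

[S [S [S [S [A [B [C num]]]] & [A [B [C id]]]] <> [A [A [A [B [C id]]] * [B [C id]]] * [B [B [C id]] - [C num]]]] <> [A [B [C num]]]]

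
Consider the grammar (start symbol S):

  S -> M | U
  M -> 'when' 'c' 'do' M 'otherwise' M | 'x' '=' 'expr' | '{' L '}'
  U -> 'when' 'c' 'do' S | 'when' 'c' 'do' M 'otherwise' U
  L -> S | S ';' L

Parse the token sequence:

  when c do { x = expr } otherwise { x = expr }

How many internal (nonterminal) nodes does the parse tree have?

[S [M when c do [M { [L [S [M x = expr]]] }] otherwise [M { [L [S [M x = expr]]] }]]]

10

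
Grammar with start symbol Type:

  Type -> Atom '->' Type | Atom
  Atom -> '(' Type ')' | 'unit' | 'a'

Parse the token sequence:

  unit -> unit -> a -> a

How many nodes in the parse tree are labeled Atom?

4

[Type [Atom unit] -> [Type [Atom unit] -> [Type [Atom a] -> [Type [Atom a]]]]]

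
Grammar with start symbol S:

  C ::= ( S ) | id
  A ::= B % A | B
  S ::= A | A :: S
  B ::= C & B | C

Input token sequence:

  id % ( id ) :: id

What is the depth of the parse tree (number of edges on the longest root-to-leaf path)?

9

[S [A [B [C id]] % [A [B [C ( [S [A [B [C id]]]] )]]]] :: [S [A [B [C id]]]]]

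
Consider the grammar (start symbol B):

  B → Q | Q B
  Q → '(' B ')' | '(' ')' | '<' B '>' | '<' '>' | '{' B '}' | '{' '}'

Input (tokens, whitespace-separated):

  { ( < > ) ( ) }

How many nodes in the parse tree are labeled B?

4

[B [Q { [B [Q ( [B [Q < >]] )] [B [Q ( )]]] }]]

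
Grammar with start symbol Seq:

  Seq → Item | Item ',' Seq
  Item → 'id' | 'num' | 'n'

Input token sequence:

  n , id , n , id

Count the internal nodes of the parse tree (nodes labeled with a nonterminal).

8

[Seq [Item n] , [Seq [Item id] , [Seq [Item n] , [Seq [Item id]]]]]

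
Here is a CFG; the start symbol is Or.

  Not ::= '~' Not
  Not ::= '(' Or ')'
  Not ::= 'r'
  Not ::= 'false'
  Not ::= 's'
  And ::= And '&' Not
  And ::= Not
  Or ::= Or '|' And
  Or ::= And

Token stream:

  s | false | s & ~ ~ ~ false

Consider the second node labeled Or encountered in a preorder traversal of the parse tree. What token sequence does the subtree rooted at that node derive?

[Or [Or [Or [And [Not s]]] | [And [Not false]]] | [And [And [Not s]] & [Not ~ [Not ~ [Not ~ [Not false]]]]]]

s | false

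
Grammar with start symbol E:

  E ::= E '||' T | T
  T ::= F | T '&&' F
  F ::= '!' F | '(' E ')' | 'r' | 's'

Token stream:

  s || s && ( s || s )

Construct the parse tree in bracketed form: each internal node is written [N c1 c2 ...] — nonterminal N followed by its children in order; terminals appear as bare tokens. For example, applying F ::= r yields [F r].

[E [E [T [F s]]] || [T [T [F s]] && [F ( [E [E [T [F s]]] || [T [F s]]] )]]]

E
E || T
T || T
F || T
s || T
s || T && F
s || F && F
s || s && F
s || s && ( E )
s || s && ( E || T )
s || s && ( T || T )
s || s && ( F || T )
s || s && ( s || T )
s || s && ( s || F )
s || s && ( s || s )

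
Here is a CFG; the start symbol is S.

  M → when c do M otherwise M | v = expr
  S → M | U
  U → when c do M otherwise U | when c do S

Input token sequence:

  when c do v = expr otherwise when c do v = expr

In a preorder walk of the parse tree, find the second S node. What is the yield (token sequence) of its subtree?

[S [U when c do [M v = expr] otherwise [U when c do [S [M v = expr]]]]]

v = expr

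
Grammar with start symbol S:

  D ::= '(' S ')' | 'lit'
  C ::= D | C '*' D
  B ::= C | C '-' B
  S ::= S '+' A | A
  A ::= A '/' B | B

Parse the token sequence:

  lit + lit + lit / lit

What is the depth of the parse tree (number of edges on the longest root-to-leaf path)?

7

[S [S [S [A [B [C [D lit]]]]] + [A [B [C [D lit]]]]] + [A [A [B [C [D lit]]]] / [B [C [D lit]]]]]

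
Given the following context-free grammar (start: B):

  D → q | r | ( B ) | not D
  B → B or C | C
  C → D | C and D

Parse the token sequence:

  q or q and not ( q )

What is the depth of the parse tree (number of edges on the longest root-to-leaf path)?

7

[B [B [C [D q]]] or [C [C [D q]] and [D not [D ( [B [C [D q]]] )]]]]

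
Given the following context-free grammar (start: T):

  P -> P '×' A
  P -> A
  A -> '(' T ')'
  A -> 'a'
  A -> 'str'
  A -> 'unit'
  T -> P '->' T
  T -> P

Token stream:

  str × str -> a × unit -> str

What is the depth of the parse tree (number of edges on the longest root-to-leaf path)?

5

[T [P [P [A str]] × [A str]] -> [T [P [P [A a]] × [A unit]] -> [T [P [A str]]]]]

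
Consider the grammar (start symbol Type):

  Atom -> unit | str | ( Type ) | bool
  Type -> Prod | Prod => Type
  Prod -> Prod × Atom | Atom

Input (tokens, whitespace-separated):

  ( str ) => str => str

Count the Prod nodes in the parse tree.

[Type [Prod [Atom ( [Type [Prod [Atom str]]] )]] => [Type [Prod [Atom str]] => [Type [Prod [Atom str]]]]]

4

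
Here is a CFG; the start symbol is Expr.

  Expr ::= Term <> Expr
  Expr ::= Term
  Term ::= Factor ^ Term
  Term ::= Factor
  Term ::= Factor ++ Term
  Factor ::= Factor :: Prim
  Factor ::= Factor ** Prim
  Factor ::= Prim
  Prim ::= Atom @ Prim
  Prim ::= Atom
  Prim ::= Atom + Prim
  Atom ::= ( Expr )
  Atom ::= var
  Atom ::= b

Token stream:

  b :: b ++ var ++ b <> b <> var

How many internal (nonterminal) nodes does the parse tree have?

[Expr [Term [Factor [Factor [Prim [Atom b]]] :: [Prim [Atom b]]] ++ [Term [Factor [Prim [Atom var]]] ++ [Term [Factor [Prim [Atom b]]]]]] <> [Expr [Term [Factor [Prim [Atom b]]]] <> [Expr [Term [Factor [Prim [Atom var]]]]]]]

26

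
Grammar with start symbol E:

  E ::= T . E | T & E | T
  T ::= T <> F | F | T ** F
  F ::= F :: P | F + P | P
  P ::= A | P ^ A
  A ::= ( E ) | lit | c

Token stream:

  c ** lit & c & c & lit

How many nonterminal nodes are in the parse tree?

[E [T [T [F [P [A c]]]] ** [F [P [A lit]]]] & [E [T [F [P [A c]]]] & [E [T [F [P [A c]]]] & [E [T [F [P [A lit]]]]]]]]

24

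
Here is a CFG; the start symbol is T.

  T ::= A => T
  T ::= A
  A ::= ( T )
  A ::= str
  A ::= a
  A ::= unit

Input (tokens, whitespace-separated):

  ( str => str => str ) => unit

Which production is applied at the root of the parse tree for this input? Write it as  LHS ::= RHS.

T ::= A => T

[T [A ( [T [A str] => [T [A str] => [T [A str]]]] )] => [T [A unit]]]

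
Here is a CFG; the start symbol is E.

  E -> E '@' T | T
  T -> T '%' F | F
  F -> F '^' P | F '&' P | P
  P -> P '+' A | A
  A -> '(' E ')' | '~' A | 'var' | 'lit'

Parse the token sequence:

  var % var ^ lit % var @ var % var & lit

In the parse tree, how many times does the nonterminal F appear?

7

[E [E [T [T [T [F [P [A var]]]] % [F [F [P [A var]]] ^ [P [A lit]]]] % [F [P [A var]]]]] @ [T [T [F [P [A var]]]] % [F [F [P [A var]]] & [P [A lit]]]]]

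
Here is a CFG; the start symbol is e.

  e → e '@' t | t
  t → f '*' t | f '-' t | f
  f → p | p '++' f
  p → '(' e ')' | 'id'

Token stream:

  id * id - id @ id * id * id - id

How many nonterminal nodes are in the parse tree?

23

[e [e [t [f [p id]] * [t [f [p id]] - [t [f [p id]]]]]] @ [t [f [p id]] * [t [f [p id]] * [t [f [p id]] - [t [f [p id]]]]]]]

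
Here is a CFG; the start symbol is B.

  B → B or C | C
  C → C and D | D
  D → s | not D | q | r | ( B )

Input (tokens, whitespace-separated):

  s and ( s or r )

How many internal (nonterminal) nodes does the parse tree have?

[B [C [C [D s]] and [D ( [B [B [C [D s]]] or [C [D r]]] )]]]

11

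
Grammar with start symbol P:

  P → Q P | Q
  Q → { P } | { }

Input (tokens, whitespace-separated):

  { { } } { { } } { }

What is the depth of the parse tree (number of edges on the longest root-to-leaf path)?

[P [Q { [P [Q { }]] }] [P [Q { [P [Q { }]] }] [P [Q { }]]]]

5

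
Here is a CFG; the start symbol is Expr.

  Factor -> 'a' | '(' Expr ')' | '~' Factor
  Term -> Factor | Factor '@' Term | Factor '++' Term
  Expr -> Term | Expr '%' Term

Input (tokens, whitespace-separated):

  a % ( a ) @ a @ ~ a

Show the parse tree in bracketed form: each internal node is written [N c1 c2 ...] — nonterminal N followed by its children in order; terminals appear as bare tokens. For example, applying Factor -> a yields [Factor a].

[Expr [Expr [Term [Factor a]]] % [Term [Factor ( [Expr [Term [Factor a]]] )] @ [Term [Factor a] @ [Term [Factor ~ [Factor a]]]]]]

Expr
Expr % Term
Term % Term
Factor % Term
a % Term
a % Factor @ Term
a % ( Expr ) @ Term
a % ( Term ) @ Term
a % ( Factor ) @ Term
a % ( a ) @ Term
a % ( a ) @ Factor @ Term
a % ( a ) @ a @ Term
a % ( a ) @ a @ Factor
a % ( a ) @ a @ ~ Factor
a % ( a ) @ a @ ~ a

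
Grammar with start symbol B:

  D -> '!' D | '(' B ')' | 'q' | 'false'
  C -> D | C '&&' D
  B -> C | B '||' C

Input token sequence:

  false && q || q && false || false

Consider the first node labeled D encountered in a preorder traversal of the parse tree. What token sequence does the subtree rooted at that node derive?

false

[B [B [B [C [C [D false]] && [D q]]] || [C [C [D q]] && [D false]]] || [C [D false]]]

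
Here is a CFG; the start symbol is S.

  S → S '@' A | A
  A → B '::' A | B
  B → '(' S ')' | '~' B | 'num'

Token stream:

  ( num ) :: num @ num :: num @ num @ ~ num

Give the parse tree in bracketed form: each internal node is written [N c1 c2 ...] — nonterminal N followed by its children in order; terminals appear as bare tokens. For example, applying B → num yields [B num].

S
S @ A
S @ A @ A
S @ A @ A @ A
A @ A @ A @ A
B :: A @ A @ A @ A
( S ) :: A @ A @ A @ A
( A ) :: A @ A @ A @ A
( B ) :: A @ A @ A @ A
( num ) :: A @ A @ A @ A
( num ) :: B @ A @ A @ A
( num ) :: num @ A @ A @ A
( num ) :: num @ B :: A @ A @ A
( num ) :: num @ num :: A @ A @ A
( num ) :: num @ num :: B @ A @ A
( num ) :: num @ num :: num @ A @ A
( num ) :: num @ num :: num @ B @ A
( num ) :: num @ num :: num @ num @ A
( num ) :: num @ num :: num @ num @ B
( num ) :: num @ num :: num @ num @ ~ B
( num ) :: num @ num :: num @ num @ ~ num

[S [S [S [S [A [B ( [S [A [B num]]] )] :: [A [B num]]]] @ [A [B num] :: [A [B num]]]] @ [A [B num]]] @ [A [B ~ [B num]]]]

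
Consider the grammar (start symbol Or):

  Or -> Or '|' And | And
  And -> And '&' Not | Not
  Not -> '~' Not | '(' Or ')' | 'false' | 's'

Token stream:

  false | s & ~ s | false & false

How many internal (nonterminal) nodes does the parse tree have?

[Or [Or [Or [And [Not false]]] | [And [And [Not s]] & [Not ~ [Not s]]]] | [And [And [Not false]] & [Not false]]]

14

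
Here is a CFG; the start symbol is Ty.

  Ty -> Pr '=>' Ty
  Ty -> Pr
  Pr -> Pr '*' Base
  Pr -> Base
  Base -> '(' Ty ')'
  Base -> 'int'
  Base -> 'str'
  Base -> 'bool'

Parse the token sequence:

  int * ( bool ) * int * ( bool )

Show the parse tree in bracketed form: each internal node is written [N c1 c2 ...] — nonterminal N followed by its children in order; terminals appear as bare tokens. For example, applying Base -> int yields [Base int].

[Ty [Pr [Pr [Pr [Pr [Base int]] * [Base ( [Ty [Pr [Base bool]]] )]] * [Base int]] * [Base ( [Ty [Pr [Base bool]]] )]]]

Ty
Pr
Pr * Base
Pr * Base * Base
Pr * Base * Base * Base
Base * Base * Base * Base
int * Base * Base * Base
int * ( Ty ) * Base * Base
int * ( Pr ) * Base * Base
int * ( Base ) * Base * Base
int * ( bool ) * Base * Base
int * ( bool ) * int * Base
int * ( bool ) * int * ( Ty )
int * ( bool ) * int * ( Pr )
int * ( bool ) * int * ( Base )
int * ( bool ) * int * ( bool )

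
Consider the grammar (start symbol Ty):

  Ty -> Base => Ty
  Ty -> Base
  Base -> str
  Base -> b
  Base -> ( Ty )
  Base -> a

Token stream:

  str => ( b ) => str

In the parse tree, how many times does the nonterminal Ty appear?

4

[Ty [Base str] => [Ty [Base ( [Ty [Base b]] )] => [Ty [Base str]]]]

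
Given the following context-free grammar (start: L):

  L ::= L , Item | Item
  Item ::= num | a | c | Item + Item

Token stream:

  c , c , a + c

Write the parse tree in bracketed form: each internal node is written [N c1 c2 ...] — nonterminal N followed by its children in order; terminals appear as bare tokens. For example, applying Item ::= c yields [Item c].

[L [L [L [Item c]] , [Item c]] , [Item [Item a] + [Item c]]]

L
L , Item
L , Item , Item
Item , Item , Item
c , Item , Item
c , c , Item
c , c , Item + Item
c , c , a + Item
c , c , a + c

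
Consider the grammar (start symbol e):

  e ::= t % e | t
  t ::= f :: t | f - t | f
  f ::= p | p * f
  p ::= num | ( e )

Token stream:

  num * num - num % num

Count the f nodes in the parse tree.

4

[e [t [f [p num] * [f [p num]]] - [t [f [p num]]]] % [e [t [f [p num]]]]]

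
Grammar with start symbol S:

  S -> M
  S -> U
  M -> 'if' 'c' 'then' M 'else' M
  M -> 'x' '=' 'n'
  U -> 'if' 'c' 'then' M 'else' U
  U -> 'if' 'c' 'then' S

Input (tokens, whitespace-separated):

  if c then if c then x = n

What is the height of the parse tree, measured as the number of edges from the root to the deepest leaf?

6

[S [U if c then [S [U if c then [S [M x = n]]]]]]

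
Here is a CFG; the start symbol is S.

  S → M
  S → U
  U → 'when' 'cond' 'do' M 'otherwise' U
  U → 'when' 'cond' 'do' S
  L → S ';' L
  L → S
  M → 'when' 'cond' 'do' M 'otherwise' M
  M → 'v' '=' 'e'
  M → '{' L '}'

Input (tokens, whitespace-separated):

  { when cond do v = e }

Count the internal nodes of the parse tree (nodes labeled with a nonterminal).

[S [M { [L [S [U when cond do [S [M v = e]]]]] }]]

7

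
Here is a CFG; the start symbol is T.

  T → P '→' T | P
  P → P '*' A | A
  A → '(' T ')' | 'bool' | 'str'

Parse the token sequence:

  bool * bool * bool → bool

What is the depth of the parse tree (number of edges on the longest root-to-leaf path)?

5

[T [P [P [P [A bool]] * [A bool]] * [A bool]] → [T [P [A bool]]]]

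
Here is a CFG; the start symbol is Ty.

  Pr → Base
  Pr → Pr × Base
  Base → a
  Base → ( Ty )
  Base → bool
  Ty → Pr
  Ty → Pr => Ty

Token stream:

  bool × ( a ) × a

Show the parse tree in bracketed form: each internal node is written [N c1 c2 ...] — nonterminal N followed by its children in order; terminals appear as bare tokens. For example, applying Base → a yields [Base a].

[Ty [Pr [Pr [Pr [Base bool]] × [Base ( [Ty [Pr [Base a]]] )]] × [Base a]]]

Ty
Pr
Pr × Base
Pr × Base × Base
Base × Base × Base
bool × Base × Base
bool × ( Ty ) × Base
bool × ( Pr ) × Base
bool × ( Base ) × Base
bool × ( a ) × Base
bool × ( a ) × a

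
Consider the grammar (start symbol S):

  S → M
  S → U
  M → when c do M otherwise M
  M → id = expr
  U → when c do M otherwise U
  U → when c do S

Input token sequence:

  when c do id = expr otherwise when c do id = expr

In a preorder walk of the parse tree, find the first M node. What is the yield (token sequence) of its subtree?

[S [U when c do [M id = expr] otherwise [U when c do [S [M id = expr]]]]]

id = expr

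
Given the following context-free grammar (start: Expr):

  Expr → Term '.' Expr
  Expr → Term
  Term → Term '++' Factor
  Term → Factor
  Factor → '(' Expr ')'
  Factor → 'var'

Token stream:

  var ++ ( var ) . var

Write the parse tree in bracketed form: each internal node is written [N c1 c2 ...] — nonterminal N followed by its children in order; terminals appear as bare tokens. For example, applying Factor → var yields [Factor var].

[Expr [Term [Term [Factor var]] ++ [Factor ( [Expr [Term [Factor var]]] )]] . [Expr [Term [Factor var]]]]

Expr
Term . Expr
Term ++ Factor . Expr
Factor ++ Factor . Expr
var ++ Factor . Expr
var ++ ( Expr ) . Expr
var ++ ( Term ) . Expr
var ++ ( Factor ) . Expr
var ++ ( var ) . Expr
var ++ ( var ) . Term
var ++ ( var ) . Factor
var ++ ( var ) . var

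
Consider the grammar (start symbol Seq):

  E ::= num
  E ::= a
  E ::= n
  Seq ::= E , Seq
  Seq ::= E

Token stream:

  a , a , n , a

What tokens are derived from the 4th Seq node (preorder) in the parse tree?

a

[Seq [E a] , [Seq [E a] , [Seq [E n] , [Seq [E a]]]]]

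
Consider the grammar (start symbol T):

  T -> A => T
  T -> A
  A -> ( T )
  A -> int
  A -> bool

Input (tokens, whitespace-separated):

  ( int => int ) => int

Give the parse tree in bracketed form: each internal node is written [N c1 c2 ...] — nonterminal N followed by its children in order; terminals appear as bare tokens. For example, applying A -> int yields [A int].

T
A => T
( T ) => T
( A => T ) => T
( int => T ) => T
( int => A ) => T
( int => int ) => T
( int => int ) => A
( int => int ) => int

[T [A ( [T [A int] => [T [A int]]] )] => [T [A int]]]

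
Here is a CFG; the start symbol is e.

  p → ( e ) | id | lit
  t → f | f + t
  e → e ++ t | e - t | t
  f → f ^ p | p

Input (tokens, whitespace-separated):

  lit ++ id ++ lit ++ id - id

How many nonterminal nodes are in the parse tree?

[e [e [e [e [e [t [f [p lit]]]] ++ [t [f [p id]]]] ++ [t [f [p lit]]]] ++ [t [f [p id]]]] - [t [f [p id]]]]

20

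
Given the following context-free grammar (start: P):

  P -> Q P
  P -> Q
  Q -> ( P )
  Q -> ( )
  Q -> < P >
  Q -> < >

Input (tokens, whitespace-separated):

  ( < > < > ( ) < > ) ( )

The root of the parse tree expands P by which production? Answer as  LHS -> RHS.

P -> Q P

[P [Q ( [P [Q < >] [P [Q < >] [P [Q ( )] [P [Q < >]]]]] )] [P [Q ( )]]]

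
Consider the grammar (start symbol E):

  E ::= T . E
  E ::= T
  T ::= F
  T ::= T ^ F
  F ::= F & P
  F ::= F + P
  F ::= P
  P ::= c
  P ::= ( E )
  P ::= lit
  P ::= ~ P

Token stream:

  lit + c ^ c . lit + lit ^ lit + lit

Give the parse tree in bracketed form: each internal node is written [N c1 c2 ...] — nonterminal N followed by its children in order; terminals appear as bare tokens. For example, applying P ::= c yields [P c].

E
T . E
T ^ F . E
F ^ F . E
F + P ^ F . E
P + P ^ F . E
lit + P ^ F . E
lit + c ^ F . E
lit + c ^ P . E
lit + c ^ c . E
lit + c ^ c . T
lit + c ^ c . T ^ F
lit + c ^ c . F ^ F
lit + c ^ c . F + P ^ F
lit + c ^ c . P + P ^ F
lit + c ^ c . lit + P ^ F
lit + c ^ c . lit + lit ^ F
lit + c ^ c . lit + lit ^ F + P
lit + c ^ c . lit + lit ^ P + P
lit + c ^ c . lit + lit ^ lit + P
lit + c ^ c . lit + lit ^ lit + lit

[E [T [T [F [F [P lit]] + [P c]]] ^ [F [P c]]] . [E [T [T [F [F [P lit]] + [P lit]]] ^ [F [F [P lit]] + [P lit]]]]]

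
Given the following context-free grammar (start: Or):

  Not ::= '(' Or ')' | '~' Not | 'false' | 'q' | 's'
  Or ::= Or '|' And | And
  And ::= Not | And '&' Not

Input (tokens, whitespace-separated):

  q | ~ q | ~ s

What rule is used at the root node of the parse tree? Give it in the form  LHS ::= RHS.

Or ::= Or '|' And

[Or [Or [Or [And [Not q]]] | [And [Not ~ [Not q]]]] | [And [Not ~ [Not s]]]]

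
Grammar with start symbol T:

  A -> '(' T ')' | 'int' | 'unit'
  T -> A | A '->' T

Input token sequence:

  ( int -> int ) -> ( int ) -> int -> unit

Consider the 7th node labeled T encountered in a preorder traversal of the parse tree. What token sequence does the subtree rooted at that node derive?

unit

[T [A ( [T [A int] -> [T [A int]]] )] -> [T [A ( [T [A int]] )] -> [T [A int] -> [T [A unit]]]]]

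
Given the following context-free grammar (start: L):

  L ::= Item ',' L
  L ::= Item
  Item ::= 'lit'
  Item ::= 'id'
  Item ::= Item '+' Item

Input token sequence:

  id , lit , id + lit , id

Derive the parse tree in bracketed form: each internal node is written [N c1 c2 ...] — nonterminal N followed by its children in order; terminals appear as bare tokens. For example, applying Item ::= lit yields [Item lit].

L
Item , L
id , L
id , Item , L
id , lit , L
id , lit , Item , L
id , lit , Item + Item , L
id , lit , id + Item , L
id , lit , id + lit , L
id , lit , id + lit , Item
id , lit , id + lit , id

[L [Item id] , [L [Item lit] , [L [Item [Item id] + [Item lit]] , [L [Item id]]]]]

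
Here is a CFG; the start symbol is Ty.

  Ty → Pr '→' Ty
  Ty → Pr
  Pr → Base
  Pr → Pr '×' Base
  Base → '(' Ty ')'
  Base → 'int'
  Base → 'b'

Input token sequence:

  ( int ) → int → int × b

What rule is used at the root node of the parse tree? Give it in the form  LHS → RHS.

[Ty [Pr [Base ( [Ty [Pr [Base int]]] )]] → [Ty [Pr [Base int]] → [Ty [Pr [Pr [Base int]] × [Base b]]]]]

Ty → Pr '→' Ty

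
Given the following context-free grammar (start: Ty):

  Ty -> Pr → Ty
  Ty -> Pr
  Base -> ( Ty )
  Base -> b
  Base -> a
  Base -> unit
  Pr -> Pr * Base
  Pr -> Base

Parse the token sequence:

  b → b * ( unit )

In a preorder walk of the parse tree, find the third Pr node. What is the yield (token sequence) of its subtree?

[Ty [Pr [Base b]] → [Ty [Pr [Pr [Base b]] * [Base ( [Ty [Pr [Base unit]]] )]]]]

b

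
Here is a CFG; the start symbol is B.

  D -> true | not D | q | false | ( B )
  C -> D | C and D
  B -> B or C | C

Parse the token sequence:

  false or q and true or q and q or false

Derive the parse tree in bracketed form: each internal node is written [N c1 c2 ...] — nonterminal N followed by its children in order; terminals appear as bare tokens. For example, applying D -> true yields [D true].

[B [B [B [B [C [D false]]] or [C [C [D q]] and [D true]]] or [C [C [D q]] and [D q]]] or [C [D false]]]

B
B or C
B or C or C
B or C or C or C
C or C or C or C
D or C or C or C
false or C or C or C
false or C and D or C or C
false or D and D or C or C
false or q and D or C or C
false or q and true or C or C
false or q and true or C and D or C
false or q and true or D and D or C
false or q and true or q and D or C
false or q and true or q and q or C
false or q and true or q and q or D
false or q and true or q and q or false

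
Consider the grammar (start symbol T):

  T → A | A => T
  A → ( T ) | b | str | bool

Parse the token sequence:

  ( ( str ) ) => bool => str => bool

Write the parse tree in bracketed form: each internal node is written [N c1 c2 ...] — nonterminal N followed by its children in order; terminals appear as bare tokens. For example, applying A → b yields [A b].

T
A => T
( T ) => T
( A ) => T
( ( T ) ) => T
( ( A ) ) => T
( ( str ) ) => T
( ( str ) ) => A => T
( ( str ) ) => bool => T
( ( str ) ) => bool => A => T
( ( str ) ) => bool => str => T
( ( str ) ) => bool => str => A
( ( str ) ) => bool => str => bool

[T [A ( [T [A ( [T [A str]] )]] )] => [T [A bool] => [T [A str] => [T [A bool]]]]]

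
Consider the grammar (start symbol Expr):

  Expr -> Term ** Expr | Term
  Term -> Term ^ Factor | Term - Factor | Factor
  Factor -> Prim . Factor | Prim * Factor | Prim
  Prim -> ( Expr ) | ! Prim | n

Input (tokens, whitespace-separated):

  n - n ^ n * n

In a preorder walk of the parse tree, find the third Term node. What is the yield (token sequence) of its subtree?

[Expr [Term [Term [Term [Factor [Prim n]]] - [Factor [Prim n]]] ^ [Factor [Prim n] * [Factor [Prim n]]]]]

n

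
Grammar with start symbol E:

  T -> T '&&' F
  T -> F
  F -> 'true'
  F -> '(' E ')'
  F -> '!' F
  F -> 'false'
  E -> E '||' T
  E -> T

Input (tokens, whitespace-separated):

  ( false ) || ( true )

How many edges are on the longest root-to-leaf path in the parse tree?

7

[E [E [T [F ( [E [T [F false]]] )]]] || [T [F ( [E [T [F true]]] )]]]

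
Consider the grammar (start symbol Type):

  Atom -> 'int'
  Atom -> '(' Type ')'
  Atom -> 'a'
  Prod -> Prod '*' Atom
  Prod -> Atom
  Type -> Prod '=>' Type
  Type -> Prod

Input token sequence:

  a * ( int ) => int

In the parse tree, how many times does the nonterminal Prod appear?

[Type [Prod [Prod [Atom a]] * [Atom ( [Type [Prod [Atom int]]] )]] => [Type [Prod [Atom int]]]]

4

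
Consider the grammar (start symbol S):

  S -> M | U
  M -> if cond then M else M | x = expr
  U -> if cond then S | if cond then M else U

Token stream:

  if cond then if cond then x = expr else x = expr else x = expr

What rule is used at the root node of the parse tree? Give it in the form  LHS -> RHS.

[S [M if cond then [M if cond then [M x = expr] else [M x = expr]] else [M x = expr]]]

S -> M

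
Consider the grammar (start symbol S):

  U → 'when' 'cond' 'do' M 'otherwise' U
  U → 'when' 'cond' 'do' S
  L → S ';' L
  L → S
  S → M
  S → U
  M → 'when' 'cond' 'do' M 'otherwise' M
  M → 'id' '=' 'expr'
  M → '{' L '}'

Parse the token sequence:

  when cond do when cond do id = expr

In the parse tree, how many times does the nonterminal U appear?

2

[S [U when cond do [S [U when cond do [S [M id = expr]]]]]]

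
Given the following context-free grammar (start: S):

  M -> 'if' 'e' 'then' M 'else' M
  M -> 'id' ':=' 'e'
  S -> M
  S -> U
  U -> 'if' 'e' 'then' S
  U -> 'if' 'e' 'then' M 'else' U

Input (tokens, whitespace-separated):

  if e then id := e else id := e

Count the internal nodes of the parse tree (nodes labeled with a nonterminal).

[S [M if e then [M id := e] else [M id := e]]]

4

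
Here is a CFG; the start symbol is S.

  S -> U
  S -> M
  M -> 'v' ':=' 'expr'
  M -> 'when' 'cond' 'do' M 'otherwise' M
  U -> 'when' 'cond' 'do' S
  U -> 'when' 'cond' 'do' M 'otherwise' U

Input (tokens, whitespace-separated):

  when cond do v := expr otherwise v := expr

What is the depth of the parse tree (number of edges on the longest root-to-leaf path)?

[S [M when cond do [M v := expr] otherwise [M v := expr]]]

3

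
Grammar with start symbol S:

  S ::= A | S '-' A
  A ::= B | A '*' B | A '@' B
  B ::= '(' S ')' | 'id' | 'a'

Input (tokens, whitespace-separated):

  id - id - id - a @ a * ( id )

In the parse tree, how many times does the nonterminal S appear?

5

[S [S [S [S [A [B id]]] - [A [B id]]] - [A [B id]]] - [A [A [A [B a]] @ [B a]] * [B ( [S [A [B id]]] )]]]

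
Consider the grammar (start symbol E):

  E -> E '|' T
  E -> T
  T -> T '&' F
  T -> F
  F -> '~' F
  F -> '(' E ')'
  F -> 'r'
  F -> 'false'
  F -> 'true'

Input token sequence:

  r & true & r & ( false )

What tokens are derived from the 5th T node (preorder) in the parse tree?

[E [T [T [T [T [F r]] & [F true]] & [F r]] & [F ( [E [T [F false]]] )]]]

false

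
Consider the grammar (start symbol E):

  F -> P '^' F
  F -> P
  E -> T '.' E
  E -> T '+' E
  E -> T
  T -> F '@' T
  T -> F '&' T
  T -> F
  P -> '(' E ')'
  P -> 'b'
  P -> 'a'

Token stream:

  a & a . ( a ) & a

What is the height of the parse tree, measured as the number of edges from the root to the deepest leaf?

[E [T [F [P a]] & [T [F [P a]]]] . [E [T [F [P ( [E [T [F [P a]]]] )]] & [T [F [P a]]]]]]

9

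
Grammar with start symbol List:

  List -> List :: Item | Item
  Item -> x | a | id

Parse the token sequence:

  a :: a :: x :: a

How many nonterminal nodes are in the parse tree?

[List [List [List [List [Item a]] :: [Item a]] :: [Item x]] :: [Item a]]

8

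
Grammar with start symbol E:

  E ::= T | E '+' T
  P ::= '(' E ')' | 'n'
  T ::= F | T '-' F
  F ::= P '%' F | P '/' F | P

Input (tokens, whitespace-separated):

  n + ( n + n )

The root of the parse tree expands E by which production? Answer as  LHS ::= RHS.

[E [E [T [F [P n]]]] + [T [F [P ( [E [E [T [F [P n]]]] + [T [F [P n]]]] )]]]]

E ::= E '+' T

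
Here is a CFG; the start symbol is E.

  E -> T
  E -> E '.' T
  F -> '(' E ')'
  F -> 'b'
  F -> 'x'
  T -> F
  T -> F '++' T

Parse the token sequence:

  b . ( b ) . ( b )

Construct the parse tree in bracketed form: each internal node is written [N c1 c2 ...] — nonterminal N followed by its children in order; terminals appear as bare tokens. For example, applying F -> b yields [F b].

E
E . T
E . T . T
T . T . T
F . T . T
b . T . T
b . F . T
b . ( E ) . T
b . ( T ) . T
b . ( F ) . T
b . ( b ) . T
b . ( b ) . F
b . ( b ) . ( E )
b . ( b ) . ( T )
b . ( b ) . ( F )
b . ( b ) . ( b )

[E [E [E [T [F b]]] . [T [F ( [E [T [F b]]] )]]] . [T [F ( [E [T [F b]]] )]]]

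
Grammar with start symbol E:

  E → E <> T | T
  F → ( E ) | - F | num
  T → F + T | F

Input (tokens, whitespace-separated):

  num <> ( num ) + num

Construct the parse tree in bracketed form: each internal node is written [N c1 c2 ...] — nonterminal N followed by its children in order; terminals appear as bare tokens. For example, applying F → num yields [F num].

[E [E [T [F num]]] <> [T [F ( [E [T [F num]]] )] + [T [F num]]]]

E
E <> T
T <> T
F <> T
num <> T
num <> F + T
num <> ( E ) + T
num <> ( T ) + T
num <> ( F ) + T
num <> ( num ) + T
num <> ( num ) + F
num <> ( num ) + num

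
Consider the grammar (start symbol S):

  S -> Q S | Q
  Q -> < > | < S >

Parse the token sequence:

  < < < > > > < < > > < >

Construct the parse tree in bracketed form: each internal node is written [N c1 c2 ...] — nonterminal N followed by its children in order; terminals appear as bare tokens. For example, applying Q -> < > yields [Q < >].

[S [Q < [S [Q < [S [Q < >]] >]] >] [S [Q < [S [Q < >]] >] [S [Q < >]]]]

S
Q S
< S > S
< Q > S
< < S > > S
< < Q > > S
< < < > > > S
< < < > > > Q S
< < < > > > < S > S
< < < > > > < Q > S
< < < > > > < < > > S
< < < > > > < < > > Q
< < < > > > < < > > < >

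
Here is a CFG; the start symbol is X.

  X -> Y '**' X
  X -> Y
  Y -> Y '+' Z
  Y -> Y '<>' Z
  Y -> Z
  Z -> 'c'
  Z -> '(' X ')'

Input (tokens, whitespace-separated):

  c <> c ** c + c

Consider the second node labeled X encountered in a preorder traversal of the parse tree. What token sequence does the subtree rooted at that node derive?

[X [Y [Y [Z c]] <> [Z c]] ** [X [Y [Y [Z c]] + [Z c]]]]

c + c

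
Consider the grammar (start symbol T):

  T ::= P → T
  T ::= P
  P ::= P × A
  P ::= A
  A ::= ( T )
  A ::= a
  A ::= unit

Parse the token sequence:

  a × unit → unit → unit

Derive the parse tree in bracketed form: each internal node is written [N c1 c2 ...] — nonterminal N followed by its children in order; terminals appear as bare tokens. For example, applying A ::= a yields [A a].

T
P → T
P × A → T
A × A → T
a × A → T
a × unit → T
a × unit → P → T
a × unit → A → T
a × unit → unit → T
a × unit → unit → P
a × unit → unit → A
a × unit → unit → unit

[T [P [P [A a]] × [A unit]] → [T [P [A unit]] → [T [P [A unit]]]]]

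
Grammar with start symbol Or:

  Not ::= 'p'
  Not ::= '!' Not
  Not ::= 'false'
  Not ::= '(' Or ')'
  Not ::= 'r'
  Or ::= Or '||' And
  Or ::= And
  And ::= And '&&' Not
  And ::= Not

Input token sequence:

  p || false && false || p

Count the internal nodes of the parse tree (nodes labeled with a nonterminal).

11

[Or [Or [Or [And [Not p]]] || [And [And [Not false]] && [Not false]]] || [And [Not p]]]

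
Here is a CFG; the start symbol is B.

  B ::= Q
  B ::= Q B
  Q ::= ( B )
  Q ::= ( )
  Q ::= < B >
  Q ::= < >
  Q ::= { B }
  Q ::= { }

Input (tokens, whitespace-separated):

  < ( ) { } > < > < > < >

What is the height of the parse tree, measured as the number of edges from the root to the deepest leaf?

[B [Q < [B [Q ( )] [B [Q { }]]] >] [B [Q < >] [B [Q < >] [B [Q < >]]]]]

5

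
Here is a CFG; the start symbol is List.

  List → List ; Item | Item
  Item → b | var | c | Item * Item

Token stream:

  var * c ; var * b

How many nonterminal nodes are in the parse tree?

[List [List [Item [Item var] * [Item c]]] ; [Item [Item var] * [Item b]]]

8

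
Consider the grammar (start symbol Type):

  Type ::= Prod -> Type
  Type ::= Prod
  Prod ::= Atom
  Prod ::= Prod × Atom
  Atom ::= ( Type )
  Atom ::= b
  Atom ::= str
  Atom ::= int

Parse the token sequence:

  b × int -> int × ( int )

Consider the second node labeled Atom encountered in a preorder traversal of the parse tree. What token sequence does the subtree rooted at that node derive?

int

[Type [Prod [Prod [Atom b]] × [Atom int]] -> [Type [Prod [Prod [Atom int]] × [Atom ( [Type [Prod [Atom int]]] )]]]]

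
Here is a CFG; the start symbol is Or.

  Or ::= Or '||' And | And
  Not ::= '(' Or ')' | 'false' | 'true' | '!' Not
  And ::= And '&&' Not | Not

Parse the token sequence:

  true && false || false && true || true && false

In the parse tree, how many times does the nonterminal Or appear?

3

[Or [Or [Or [And [And [Not true]] && [Not false]]] || [And [And [Not false]] && [Not true]]] || [And [And [Not true]] && [Not false]]]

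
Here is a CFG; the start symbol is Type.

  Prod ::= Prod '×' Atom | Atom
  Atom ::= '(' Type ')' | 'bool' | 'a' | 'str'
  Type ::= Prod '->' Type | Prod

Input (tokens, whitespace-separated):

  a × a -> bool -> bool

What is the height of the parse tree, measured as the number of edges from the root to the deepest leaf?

[Type [Prod [Prod [Atom a]] × [Atom a]] -> [Type [Prod [Atom bool]] -> [Type [Prod [Atom bool]]]]]

5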